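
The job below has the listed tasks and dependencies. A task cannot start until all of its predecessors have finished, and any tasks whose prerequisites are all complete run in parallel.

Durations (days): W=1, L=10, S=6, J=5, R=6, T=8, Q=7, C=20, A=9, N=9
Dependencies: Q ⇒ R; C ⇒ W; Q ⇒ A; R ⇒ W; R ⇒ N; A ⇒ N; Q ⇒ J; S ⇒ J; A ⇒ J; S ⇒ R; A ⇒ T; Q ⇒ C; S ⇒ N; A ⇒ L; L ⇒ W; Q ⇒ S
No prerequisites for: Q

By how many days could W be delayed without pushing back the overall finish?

Q→C→W = 7+20+1 = 28 sets the makespan at 28 days.
The longest chain containing W totals 28 days.
Float = 28 − 28 = 0.

0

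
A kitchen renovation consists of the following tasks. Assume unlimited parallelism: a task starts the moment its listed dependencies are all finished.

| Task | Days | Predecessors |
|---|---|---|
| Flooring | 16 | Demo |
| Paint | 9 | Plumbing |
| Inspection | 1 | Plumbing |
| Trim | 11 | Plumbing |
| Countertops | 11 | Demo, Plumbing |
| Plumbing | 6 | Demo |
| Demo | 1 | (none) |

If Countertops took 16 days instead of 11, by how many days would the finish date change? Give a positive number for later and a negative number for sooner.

As given, the longest chain is Demo→Plumbing→Countertops = 1+6+11 = 18, so the finish is 18 days.
Countertops is on the critical path; changing it to 16 makes that path 23 days.
That remains the longest chain; total 23 days.
Change in finish: 23 − 18 = +5 days.

5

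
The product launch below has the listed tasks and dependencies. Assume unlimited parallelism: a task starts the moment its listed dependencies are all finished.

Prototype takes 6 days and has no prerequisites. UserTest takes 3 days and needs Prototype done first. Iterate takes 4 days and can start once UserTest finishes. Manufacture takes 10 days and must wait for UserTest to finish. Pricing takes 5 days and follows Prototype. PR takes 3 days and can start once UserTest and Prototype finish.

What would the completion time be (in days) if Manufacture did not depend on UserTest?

13

Original critical path: Prototype→UserTest→Manufacture = 6+3+10 = 19 ⇒ 19 days.
Without UserTest→Manufacture, Manufacture's earliest start moves from 9 to 0.
The longest chain is now Prototype→UserTest→Iterate = 6+3+4 = 13, so the schedule takes 13 days.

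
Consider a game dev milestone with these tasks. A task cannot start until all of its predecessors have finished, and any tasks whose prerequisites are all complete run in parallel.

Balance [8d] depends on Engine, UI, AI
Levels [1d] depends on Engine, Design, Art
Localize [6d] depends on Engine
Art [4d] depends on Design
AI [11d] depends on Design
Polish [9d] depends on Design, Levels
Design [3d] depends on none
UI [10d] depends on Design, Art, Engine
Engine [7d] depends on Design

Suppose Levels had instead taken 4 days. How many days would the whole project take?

Critical path before the change: Design→Engine→UI→Balance = 3+7+10+8 = 28 giving 28 days.
The longest path through Levels is only 20 days, so Levels has float 8.
No other chain overtakes it, so the finish is 28 days.

28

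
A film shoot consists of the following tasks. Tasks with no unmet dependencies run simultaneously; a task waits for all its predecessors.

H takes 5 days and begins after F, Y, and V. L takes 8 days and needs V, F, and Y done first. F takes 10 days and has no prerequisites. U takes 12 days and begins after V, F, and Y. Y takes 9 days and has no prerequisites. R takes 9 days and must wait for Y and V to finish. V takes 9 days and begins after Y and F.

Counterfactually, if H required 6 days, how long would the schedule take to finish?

As given, the longest chain is F→V→U = 10+9+12 = 31, so the finish is 31 days.
The longest path through H is only 24 days, so H has float 7.
That remains the longest chain; total 31 days.

31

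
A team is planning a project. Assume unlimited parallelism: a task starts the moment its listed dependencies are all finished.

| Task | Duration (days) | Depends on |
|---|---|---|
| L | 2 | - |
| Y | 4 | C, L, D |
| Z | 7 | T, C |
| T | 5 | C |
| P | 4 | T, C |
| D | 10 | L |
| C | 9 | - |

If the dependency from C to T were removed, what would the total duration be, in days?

16

Original critical path: C→T→Z = 9+5+7 = 21 ⇒ 21 days.
Without C→T, T's earliest start moves from 9 to 0.
New critical path: C→Z = 9+7 = 16 ⇒ 16 days.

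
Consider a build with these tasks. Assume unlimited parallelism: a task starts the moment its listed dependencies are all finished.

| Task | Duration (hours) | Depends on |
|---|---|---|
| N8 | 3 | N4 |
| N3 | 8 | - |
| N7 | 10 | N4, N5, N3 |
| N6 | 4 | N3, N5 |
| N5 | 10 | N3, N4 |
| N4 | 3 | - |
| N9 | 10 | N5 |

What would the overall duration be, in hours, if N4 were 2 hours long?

Critical path before the change: N3→N5→N7 = 8+10+10 = 28 giving 28 hours.
The longest path through N4 is only 23 hours, so N4 has float 5.
That remains the longest chain; total 28 hours.

28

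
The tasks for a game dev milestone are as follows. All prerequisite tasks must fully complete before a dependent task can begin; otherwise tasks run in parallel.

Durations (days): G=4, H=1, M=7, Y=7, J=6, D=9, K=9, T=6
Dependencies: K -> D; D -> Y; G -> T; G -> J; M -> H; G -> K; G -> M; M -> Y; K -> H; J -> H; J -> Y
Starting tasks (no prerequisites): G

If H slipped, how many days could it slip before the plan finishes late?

G→K→D→Y = 4+9+9+7 = 29 sets the makespan at 29 days.
H finishes as early as 14 and must finish by 29.
Slack of H = 28 − 13 = 15 days.

15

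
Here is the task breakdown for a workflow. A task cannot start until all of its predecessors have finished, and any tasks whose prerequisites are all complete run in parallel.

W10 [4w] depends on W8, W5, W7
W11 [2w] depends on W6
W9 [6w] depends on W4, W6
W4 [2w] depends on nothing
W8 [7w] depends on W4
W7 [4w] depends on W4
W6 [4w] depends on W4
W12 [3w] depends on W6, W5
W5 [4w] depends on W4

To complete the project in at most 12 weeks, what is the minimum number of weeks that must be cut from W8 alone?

Current finish: 13 weeks; target: 12.
W8 is on every critical path, so each week cut from W8 cuts the finish by one (this holds down to a finish of 12).
Need 13 − 12 = 1 week off W8 → W8 becomes 6 weeks, finish becomes 12.

1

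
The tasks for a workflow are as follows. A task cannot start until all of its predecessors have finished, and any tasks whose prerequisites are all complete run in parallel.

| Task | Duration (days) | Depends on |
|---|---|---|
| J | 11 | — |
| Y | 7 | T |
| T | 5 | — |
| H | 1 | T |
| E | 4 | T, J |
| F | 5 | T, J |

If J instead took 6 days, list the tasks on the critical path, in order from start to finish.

The binding path is J→F = 11+5 = 16; finish at 16 days.
J lies on that path, so at 6 days the path becomes 11 days.
New critical path: T→Y = 5+7 = 12 ⇒ 12 days.

T, Y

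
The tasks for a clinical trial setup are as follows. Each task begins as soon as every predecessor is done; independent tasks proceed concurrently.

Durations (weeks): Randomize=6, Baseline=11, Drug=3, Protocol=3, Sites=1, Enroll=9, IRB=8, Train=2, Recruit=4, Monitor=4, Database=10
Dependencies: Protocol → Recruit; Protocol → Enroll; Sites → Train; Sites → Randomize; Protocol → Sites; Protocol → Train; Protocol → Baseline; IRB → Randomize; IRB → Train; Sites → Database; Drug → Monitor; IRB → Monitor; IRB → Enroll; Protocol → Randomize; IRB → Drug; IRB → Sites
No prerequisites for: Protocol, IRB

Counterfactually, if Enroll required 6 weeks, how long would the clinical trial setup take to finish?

The binding path is IRB→Sites→Database = 8+1+10 = 19; finish at 19 weeks.
Enroll is off the critical path — its longest chain is 17 weeks, giving 2 of slack.
The critical path is still IRB→Sites→Database; finish is now 19 weeks.

19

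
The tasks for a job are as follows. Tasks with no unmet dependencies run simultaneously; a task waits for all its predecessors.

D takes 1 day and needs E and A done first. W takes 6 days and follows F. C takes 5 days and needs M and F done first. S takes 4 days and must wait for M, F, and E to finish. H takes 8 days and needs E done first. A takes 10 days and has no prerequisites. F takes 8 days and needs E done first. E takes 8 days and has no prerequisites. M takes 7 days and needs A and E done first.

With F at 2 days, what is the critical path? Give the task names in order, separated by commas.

A, M, C

Actual critical path: E→F→W = 8+8+6 = 22 ⇒ 22 days.
F is on the critical path; changing it to 2 makes that path 16 days.
New critical path: A→M→C = 10+7+5 = 22 ⇒ 22 days.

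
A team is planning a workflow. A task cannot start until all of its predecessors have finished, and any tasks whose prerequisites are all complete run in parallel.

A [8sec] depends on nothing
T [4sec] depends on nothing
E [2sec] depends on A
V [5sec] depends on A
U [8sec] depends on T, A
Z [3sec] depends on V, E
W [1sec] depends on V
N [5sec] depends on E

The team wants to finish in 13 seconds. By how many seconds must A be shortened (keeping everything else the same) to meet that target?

Current finish: 16 seconds; target: 13.
A is on every critical path, so each second cut from A cuts the finish by one (this holds down to a finish of 12).
Need 16 − 13 = 3 seconds off A → A becomes 5 seconds, finish becomes 13.

3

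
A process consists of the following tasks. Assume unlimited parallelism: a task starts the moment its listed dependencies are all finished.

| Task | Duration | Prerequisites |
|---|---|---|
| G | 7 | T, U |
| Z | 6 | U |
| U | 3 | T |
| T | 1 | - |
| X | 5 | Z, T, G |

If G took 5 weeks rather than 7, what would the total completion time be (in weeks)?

15

Critical path before the change: T→U→G→X = 1+3+7+5 = 16 giving 16 weeks.
Since G is critical, the -2 change carries straight to that chain (now 14 weeks).
The binding chain switches to T→U→Z→X = 1+3+6+5 = 15; finish 15 weeks.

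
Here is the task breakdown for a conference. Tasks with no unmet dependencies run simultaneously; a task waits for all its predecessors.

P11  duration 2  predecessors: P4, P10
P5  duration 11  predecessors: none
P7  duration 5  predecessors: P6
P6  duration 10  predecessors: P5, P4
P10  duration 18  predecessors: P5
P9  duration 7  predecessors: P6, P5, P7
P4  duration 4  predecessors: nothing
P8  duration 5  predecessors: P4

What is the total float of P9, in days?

P5→P6→P7→P9 = 11+10+5+7 = 33 sets the makespan at 33 days.
P9 finishes as early as 33 and must finish by 33.
So P9 can slip 33 − 33 = 0 days.

0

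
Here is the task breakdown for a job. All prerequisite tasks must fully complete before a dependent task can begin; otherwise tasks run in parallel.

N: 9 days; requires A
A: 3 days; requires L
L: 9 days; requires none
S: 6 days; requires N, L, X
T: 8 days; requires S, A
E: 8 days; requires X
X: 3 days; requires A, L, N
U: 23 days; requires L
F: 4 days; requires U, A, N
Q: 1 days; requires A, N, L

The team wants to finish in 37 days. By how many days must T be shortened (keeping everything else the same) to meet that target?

1

Current finish: 38 days; target: 37.
T is on every critical path, so each day cut from T cuts the finish by one (this holds down to a finish of 36).
Need 38 − 37 = 1 day off T → T becomes 7 days, finish becomes 37.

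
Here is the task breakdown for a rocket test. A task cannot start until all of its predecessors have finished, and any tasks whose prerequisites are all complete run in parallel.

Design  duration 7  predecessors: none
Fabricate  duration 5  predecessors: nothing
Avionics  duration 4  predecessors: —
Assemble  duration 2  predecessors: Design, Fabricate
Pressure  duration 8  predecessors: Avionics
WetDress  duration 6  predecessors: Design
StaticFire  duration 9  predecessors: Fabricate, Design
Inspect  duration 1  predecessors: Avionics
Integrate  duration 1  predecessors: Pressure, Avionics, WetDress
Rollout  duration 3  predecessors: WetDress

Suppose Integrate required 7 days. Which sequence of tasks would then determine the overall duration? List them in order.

The binding path is Design→WetDress→Rollout = 7+6+3 = 16; finish at 16 days.
Integrate is off the critical path — its longest chain is 14 days, giving 2 of slack.
Now Design→WetDress→Integrate = 7+6+7 = 20 is longest, so the finish becomes 20 days.

Design, WetDress, Integrate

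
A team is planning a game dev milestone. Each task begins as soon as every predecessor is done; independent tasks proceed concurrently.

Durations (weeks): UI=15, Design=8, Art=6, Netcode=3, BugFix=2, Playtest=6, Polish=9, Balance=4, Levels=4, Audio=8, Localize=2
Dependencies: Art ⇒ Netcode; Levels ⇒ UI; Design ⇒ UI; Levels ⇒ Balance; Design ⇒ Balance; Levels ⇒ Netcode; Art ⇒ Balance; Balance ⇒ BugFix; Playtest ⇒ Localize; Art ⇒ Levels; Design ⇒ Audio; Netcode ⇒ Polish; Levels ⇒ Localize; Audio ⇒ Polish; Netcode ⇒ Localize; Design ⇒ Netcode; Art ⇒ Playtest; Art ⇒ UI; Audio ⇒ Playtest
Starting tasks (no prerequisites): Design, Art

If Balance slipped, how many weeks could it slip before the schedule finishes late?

9

The longest chain is Design→Audio→Polish = 8+8+9 = 25; overall finish 25 weeks.
Longest path through Balance: 16 weeks (earliest finish 14, latest finish 23).
Float = 25 − 16 = 9.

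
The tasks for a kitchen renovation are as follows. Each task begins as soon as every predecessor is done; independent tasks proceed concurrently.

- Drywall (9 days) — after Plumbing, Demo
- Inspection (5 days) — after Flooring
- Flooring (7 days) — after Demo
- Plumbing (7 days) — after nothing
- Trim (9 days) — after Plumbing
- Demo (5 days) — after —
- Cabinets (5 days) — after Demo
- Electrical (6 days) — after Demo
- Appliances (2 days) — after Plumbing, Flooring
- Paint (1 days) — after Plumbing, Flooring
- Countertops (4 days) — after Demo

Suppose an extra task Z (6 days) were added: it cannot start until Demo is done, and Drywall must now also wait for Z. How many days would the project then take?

Originally the project takes 17 days.
With Z inserted, Drywall now waits for max(Plumbing, Demo, Z).
New critical path: Demo→Z→Drywall = 5+6+9 = 20 ⇒ 20 days.

20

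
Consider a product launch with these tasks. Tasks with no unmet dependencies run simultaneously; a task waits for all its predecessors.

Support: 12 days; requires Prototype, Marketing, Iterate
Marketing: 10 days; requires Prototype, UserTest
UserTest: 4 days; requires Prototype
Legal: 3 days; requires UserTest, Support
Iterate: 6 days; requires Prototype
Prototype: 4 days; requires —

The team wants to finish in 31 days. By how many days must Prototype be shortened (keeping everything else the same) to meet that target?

2

Current finish: 33 days; target: 31.
Prototype is on every critical path, so each day cut from Prototype cuts the finish by one (this holds down to a finish of 30).
Need 33 − 31 = 2 days off Prototype → Prototype becomes 2 days, finish becomes 31.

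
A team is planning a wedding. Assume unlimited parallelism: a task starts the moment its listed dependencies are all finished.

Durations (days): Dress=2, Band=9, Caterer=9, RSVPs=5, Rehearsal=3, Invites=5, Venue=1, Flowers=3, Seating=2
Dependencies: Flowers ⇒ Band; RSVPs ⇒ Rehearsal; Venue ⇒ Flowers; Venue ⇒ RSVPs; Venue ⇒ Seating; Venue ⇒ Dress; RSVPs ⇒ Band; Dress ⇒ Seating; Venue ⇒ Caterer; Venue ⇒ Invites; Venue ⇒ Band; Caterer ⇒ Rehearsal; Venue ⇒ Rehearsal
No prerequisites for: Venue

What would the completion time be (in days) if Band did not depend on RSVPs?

With the dependency in place, Venue→RSVPs→Band = 1+5+9 = 15 sets the finish at 15 days.
Without RSVPs→Band, Band's earliest start moves from 6 to 4.
New critical path: Venue→Caterer→Rehearsal = 1+9+3 = 13 ⇒ 13 days.

13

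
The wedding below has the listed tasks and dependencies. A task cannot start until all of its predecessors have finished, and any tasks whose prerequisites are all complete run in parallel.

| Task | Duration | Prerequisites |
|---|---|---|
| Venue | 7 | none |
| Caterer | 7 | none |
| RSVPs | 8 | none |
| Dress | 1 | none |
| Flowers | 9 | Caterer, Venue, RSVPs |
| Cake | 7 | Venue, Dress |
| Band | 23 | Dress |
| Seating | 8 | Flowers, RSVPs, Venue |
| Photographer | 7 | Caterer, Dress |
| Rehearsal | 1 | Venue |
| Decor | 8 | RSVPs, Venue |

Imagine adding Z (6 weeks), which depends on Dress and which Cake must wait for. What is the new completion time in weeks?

Originally the wedding takes 25 weeks.
With Z inserted, Cake now waits for max(Venue, Dress, Z).
New critical path: RSVPs→Flowers→Seating = 8+9+8 = 25 ⇒ 25 weeks.

25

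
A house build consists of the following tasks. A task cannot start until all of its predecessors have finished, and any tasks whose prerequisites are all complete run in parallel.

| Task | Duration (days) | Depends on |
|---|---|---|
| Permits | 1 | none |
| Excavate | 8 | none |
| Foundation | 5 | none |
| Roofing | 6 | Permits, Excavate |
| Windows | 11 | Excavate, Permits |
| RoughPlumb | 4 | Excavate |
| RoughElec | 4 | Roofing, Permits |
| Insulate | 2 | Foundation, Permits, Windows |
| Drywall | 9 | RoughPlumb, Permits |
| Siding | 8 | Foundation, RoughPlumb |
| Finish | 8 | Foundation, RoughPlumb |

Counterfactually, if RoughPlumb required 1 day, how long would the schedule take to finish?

21

Actual critical path: Excavate→RoughPlumb→Drywall = 8+4+9 = 21 ⇒ 21 days.
RoughPlumb is on the critical path; changing it to 1 makes that path 18 days.
Now Excavate→Windows→Insulate = 8+11+2 = 21 is longest, so the finish becomes 21 days.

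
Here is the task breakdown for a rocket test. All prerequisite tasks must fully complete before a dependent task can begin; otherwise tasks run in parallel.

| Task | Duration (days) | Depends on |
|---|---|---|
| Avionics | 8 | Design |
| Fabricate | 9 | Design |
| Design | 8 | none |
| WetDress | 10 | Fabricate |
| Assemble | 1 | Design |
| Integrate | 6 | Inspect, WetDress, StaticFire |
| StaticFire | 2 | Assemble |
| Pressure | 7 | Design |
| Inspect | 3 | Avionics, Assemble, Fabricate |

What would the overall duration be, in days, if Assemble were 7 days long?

The binding path is Design→Fabricate→WetDress→Integrate = 8+9+10+6 = 33; finish at 33 days.
Assemble has 15 days of float (longest path through it is 18).
That remains the longest chain; total 33 days.

33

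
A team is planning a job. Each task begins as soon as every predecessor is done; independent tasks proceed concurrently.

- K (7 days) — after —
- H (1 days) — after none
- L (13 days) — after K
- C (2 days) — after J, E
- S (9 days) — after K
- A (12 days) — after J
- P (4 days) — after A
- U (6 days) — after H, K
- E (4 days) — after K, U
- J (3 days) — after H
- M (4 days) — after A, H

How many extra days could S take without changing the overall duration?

4

K→L = 7+13 = 20 sets the makespan at 20 days.
Longest path through S: 16 days (earliest finish 16, latest finish 20).
Slack of S = 11 − 7 = 4 days.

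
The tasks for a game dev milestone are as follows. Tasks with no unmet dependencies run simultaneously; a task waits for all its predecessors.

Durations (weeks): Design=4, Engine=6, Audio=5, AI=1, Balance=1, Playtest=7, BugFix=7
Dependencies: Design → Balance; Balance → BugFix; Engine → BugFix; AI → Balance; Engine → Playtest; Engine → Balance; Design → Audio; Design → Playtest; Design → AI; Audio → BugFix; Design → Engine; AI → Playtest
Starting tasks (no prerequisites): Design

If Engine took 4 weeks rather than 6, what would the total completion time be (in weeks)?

Baseline: Design→Engine→Balance→BugFix = 4+6+1+7 = 18 → 18 weeks.
Engine is on the critical path; changing it to 4 makes that path 16 weeks.
That remains the longest chain; total 16 weeks.

16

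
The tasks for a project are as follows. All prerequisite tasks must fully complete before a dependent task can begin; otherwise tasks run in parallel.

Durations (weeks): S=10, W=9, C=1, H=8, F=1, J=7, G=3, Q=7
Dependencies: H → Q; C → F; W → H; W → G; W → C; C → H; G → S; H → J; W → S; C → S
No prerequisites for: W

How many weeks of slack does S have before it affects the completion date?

3

W→C→H→Q = 9+1+8+7 = 25 sets the makespan at 25 weeks.
S finishes as early as 22 and must finish by 25.
Slack of S = 15 − 12 = 3 weeks.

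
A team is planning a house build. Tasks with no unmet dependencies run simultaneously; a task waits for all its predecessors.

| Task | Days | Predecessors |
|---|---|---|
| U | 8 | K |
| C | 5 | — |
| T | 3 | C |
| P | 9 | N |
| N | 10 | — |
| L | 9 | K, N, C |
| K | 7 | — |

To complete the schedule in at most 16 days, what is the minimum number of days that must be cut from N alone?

3

Current finish: 19 days; target: 16.
N is on every critical path, so each day cut from N cuts the finish by one (this holds down to a finish of 16).
Need 19 − 16 = 3 days off N → N becomes 7 days, finish becomes 16.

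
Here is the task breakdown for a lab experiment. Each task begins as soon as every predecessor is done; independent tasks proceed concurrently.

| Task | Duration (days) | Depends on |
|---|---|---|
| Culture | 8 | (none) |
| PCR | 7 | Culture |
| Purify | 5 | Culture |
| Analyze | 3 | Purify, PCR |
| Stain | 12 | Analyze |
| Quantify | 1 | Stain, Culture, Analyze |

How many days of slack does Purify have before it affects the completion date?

2

Critical path: Culture→PCR→Analyze→Stain→Quantify = 8+7+3+12+1 = 31, so the finish is 31 days.
Purify finishes as early as 13 and must finish by 15.
Float = 31 − 29 = 2.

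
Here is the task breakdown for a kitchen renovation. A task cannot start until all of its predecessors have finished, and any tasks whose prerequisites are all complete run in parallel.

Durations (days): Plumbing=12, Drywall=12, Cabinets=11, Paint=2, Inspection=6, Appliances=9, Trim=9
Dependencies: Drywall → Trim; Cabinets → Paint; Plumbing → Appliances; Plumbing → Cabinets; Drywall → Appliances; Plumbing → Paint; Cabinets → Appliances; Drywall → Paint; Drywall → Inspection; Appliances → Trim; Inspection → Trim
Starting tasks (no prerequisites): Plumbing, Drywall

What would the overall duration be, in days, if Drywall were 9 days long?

Actual critical path: Plumbing→Cabinets→Appliances→Trim = 12+11+9+9 = 41 ⇒ 41 days.
Drywall has 11 days of float (longest path through it is 30).
No other chain overtakes it, so the finish is 41 days.

41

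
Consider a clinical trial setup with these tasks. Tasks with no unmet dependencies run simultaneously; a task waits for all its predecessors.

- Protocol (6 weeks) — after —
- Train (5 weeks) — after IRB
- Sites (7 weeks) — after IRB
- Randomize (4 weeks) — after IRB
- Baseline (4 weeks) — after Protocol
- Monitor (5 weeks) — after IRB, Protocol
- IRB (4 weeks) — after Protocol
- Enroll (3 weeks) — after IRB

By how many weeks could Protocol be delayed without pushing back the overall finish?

Critical path: Protocol→IRB→Sites = 6+4+7 = 17, so the finish is 17 weeks.
Longest path through Protocol: 17 weeks (earliest finish 6, latest finish 6).
So Protocol can slip 6 − 6 = 0 weeks.

0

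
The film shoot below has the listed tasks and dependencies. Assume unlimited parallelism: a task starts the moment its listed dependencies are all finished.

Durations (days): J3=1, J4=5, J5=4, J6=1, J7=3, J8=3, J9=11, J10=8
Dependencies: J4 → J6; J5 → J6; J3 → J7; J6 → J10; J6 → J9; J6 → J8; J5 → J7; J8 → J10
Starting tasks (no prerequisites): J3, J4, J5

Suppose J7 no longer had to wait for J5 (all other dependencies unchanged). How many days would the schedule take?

Before: longest chain J4→J6→J8→J10 = 5+1+3+8 = 17, finish 17.
Without J5→J7, J7's earliest start moves from 4 to 1.
The longest chain is now J4→J6→J8→J10 = 5+1+3+8 = 17, so the schedule takes 17 days.

17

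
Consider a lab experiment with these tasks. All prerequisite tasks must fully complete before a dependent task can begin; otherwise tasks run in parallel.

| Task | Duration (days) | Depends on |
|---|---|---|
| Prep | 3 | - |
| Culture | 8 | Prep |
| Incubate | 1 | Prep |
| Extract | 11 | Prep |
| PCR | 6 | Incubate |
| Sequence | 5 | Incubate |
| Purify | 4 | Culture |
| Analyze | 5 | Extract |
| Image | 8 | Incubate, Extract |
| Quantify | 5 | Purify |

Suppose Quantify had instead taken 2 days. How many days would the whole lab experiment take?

As given, the longest chain is Prep→Extract→Image = 3+11+8 = 22, so the finish is 22 days.
Quantify is off the critical path — its longest chain is 20 days, giving 2 of slack.
No other chain overtakes it, so the finish is 22 days.

22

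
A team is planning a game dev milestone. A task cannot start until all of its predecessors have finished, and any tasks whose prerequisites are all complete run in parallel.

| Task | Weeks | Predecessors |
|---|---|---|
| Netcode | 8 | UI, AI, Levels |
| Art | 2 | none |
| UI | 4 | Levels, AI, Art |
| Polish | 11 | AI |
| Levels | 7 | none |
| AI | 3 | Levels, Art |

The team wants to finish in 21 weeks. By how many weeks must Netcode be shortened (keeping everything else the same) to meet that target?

1

Current finish: 22 weeks; target: 21.
Netcode is on every critical path, so each week cut from Netcode cuts the finish by one (this holds down to a finish of 21).
Need 22 − 21 = 1 week off Netcode → Netcode becomes 7 weeks, finish becomes 21.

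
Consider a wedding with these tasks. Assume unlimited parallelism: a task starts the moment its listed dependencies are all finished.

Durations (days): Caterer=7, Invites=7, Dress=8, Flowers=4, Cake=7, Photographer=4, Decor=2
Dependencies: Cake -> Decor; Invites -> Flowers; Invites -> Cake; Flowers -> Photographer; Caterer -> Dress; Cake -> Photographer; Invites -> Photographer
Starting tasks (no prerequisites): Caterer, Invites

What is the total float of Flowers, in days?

Critical path: Invites→Cake→Photographer = 7+7+4 = 18, so the finish is 18 days.
The longest chain containing Flowers totals 15 days.
Float = 18 − 15 = 3.

3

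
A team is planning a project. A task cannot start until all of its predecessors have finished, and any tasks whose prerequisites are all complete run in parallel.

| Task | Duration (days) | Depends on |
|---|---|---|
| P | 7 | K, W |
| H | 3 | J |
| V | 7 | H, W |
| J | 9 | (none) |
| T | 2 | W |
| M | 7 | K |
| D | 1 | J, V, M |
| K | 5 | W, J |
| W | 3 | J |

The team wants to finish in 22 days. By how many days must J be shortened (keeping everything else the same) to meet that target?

3

Current finish: 25 days; target: 22.
J is on every critical path, so each day cut from J cuts the finish by one (this holds down to a finish of 17).
Need 25 − 22 = 3 days off J → J becomes 6 days, finish becomes 22.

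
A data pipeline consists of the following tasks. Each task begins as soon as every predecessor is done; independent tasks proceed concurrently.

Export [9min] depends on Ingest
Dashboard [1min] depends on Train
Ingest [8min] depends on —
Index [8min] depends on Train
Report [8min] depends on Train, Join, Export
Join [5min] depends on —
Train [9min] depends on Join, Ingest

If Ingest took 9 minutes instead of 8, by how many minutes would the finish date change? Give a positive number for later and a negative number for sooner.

1

As given, the longest chain is Ingest→Train→Index = 8+9+8 = 25, so the finish is 25 minutes.
Since Ingest is critical, the +1 change carries straight to that chain (now 26 minutes).
No other chain overtakes it, so the finish is 26 minutes.
Change in finish: 26 − 25 = +1 minutes.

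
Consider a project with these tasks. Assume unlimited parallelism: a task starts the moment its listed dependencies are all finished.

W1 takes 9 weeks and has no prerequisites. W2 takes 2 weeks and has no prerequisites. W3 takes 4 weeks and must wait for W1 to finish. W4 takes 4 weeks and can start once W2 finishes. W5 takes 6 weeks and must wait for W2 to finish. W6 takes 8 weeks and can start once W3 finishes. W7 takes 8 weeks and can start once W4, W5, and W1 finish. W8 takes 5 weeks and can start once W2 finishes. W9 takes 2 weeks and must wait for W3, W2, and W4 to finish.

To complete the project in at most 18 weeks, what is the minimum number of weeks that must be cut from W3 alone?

Current finish: 21 weeks; target: 18.
W3 is on every critical path, so each week cut from W3 cuts the finish by one (this holds down to a finish of 18).
Need 21 − 18 = 3 weeks off W3 → W3 becomes 1 week, finish becomes 18.

3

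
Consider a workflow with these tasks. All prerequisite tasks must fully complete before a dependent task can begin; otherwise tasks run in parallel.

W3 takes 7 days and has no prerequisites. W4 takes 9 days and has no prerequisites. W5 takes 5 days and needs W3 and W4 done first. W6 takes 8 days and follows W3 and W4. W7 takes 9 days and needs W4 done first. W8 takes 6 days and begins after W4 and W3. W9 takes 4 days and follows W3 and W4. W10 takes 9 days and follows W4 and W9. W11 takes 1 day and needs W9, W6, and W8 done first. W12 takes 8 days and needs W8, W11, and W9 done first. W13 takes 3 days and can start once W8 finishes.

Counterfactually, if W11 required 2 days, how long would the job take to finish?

27

As given, the longest chain is W4→W6→W11→W12 = 9+8+1+8 = 26, so the finish is 26 days.
W11 is on the critical path; changing it to 2 makes that path 27 days.
The critical path is still W4→W6→W11→W12; finish is now 27 days.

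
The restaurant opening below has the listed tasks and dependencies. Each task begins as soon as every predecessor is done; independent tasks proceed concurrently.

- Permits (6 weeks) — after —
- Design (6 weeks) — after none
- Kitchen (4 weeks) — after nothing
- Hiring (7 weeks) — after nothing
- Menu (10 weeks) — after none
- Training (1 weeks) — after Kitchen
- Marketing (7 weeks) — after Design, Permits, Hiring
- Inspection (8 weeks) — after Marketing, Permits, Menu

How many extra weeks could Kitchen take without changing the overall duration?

17

Critical path: Hiring→Marketing→Inspection = 7+7+8 = 22, so the finish is 22 weeks.
The longest chain containing Kitchen totals 5 weeks.
Slack of Kitchen = 17 − 0 = 17 weeks.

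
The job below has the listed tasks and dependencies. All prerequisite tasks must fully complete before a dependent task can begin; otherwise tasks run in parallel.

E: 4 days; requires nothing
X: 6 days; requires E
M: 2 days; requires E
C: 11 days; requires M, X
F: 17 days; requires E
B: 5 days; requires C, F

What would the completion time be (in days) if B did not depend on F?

Original critical path: E→X→C→B = 4+6+11+5 = 26 ⇒ 26 days.
Dropping F→B doesn't change B's earliest start (21); another predecessor still binds.
After: E→X→C→B = 4+6+11+5 = 26 → 26 days.

26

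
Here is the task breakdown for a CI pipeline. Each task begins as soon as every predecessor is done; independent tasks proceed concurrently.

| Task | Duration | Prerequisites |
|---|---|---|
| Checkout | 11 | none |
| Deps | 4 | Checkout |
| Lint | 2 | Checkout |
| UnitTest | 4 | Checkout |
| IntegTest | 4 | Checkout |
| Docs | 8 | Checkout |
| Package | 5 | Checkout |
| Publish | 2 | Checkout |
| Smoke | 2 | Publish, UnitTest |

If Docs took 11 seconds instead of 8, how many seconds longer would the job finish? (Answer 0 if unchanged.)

3

The binding path is Checkout→Docs = 11+8 = 19; finish at 19 seconds.
Docs lies on that path, so at 11 seconds the path becomes 22 seconds.
No other chain overtakes it, so the finish is 22 seconds.
Change in finish: 22 − 19 = +3 seconds.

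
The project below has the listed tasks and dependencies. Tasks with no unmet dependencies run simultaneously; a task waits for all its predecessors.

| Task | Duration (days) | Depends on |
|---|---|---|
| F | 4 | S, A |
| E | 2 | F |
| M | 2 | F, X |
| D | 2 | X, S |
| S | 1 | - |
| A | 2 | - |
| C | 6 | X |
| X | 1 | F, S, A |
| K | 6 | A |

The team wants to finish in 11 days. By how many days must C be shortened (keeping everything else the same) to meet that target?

Current finish: 13 days; target: 11.
C is on every critical path, so each day cut from C cuts the finish by one (this holds down to a finish of 9).
Need 13 − 11 = 2 days off C → C becomes 4 days, finish becomes 11.

2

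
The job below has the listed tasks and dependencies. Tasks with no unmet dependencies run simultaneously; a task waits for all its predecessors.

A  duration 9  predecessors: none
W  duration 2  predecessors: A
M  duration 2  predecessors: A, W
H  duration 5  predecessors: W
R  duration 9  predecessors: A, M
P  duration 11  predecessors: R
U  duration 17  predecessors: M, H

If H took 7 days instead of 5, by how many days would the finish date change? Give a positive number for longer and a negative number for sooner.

2

As given, the longest chain is A→W→H→U = 9+2+5+17 = 33, so the finish is 33 days.
H is on the critical path; changing it to 7 makes that path 35 days.
The critical path is still A→W→H→U; finish is now 35 days.
Change in finish: 35 − 33 = +2 days.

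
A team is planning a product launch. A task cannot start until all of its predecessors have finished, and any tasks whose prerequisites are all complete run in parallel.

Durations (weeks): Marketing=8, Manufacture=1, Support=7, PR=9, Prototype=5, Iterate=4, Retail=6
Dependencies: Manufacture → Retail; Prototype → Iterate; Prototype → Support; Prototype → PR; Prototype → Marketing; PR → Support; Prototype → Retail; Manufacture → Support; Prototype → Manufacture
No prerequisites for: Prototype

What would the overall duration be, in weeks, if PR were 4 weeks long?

16

Critical path before the change: Prototype→PR→Support = 5+9+7 = 21 giving 21 weeks.
PR is on the critical path; changing it to 4 makes that path 16 weeks.
That remains the longest chain; total 16 weeks.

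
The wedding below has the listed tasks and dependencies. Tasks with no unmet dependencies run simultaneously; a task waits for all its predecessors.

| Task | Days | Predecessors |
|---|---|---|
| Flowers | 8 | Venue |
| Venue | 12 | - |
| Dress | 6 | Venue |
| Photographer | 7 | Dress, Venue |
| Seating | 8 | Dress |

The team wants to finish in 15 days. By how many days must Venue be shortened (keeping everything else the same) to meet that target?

Current finish: 26 days; target: 15.
Venue is on every critical path, so each day cut from Venue cuts the finish by one (this holds down to a finish of 15).
Need 26 − 15 = 11 days off Venue → Venue becomes 1 day, finish becomes 15.

11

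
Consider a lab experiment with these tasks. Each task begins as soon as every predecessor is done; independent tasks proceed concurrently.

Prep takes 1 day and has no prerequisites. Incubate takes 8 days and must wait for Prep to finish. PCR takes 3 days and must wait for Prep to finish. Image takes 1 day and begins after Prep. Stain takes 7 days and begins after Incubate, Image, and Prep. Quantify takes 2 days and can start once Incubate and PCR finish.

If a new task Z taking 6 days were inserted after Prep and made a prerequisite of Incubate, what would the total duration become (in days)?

Originally the plan takes 16 days.
With Z inserted, Incubate now waits for max(Prep, Z).
New critical path: Prep→Z→Incubate→Stain = 1+6+8+7 = 22 ⇒ 22 days.

22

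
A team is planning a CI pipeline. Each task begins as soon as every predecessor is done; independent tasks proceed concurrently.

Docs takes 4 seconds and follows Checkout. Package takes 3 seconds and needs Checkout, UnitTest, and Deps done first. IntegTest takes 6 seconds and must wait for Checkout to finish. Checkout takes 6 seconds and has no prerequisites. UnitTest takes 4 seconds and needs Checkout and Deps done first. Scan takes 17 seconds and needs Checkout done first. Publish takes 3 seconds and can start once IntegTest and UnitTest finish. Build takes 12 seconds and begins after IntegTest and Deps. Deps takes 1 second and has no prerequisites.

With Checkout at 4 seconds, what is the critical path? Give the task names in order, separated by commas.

The binding path is Checkout→IntegTest→Build = 6+6+12 = 24; finish at 24 seconds.
Since Checkout is critical, the -2 change carries straight to that chain (now 22 seconds).
That remains the longest chain; total 22 seconds.

Checkout, IntegTest, Build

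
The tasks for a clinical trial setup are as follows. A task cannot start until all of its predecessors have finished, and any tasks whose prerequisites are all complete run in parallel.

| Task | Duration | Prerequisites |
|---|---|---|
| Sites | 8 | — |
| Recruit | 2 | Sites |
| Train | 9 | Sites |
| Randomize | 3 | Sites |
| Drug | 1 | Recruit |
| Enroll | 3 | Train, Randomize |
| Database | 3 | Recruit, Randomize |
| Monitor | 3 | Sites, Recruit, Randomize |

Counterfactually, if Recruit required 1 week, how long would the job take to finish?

20

The binding path is Sites→Train→Enroll = 8+9+3 = 20; finish at 20 weeks.
Recruit has 7 weeks of float (longest path through it is 13).
The critical path is still Sites→Train→Enroll; finish is now 20 weeks.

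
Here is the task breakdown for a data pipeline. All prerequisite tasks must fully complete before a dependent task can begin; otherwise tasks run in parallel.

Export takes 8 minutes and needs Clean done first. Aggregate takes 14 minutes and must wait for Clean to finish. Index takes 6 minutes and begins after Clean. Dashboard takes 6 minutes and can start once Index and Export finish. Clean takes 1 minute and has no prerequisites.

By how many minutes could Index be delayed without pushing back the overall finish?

Clean→Aggregate = 1+14 = 15 sets the makespan at 15 minutes.
The longest chain containing Index totals 13 minutes.
Float = 15 − 13 = 2.

2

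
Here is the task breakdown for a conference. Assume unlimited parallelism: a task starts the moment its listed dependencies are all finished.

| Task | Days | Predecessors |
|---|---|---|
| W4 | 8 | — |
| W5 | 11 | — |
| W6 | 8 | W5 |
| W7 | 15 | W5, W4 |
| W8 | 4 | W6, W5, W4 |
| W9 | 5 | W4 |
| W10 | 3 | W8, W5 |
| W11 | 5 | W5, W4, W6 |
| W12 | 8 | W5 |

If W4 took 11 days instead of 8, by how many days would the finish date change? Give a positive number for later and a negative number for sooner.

As given, the longest chain is W5→W6→W8→W10 = 11+8+4+3 = 26, so the finish is 26 days.
The longest path through W4 is only 23 days, so W4 has float 3.
The binding chain switches to W4→W7 = 11+15 = 26; finish 26 days.
Change in finish: 26 − 26 = +0 days.

0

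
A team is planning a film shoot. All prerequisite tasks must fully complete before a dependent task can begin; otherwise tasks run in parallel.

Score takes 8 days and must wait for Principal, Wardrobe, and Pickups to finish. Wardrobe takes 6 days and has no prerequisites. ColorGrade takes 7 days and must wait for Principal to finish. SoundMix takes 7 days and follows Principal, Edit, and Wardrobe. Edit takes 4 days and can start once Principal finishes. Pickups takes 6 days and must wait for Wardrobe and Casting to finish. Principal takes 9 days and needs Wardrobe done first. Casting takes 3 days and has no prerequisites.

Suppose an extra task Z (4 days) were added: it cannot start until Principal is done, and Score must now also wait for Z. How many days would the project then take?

27

Originally the project takes 26 days.
With Z inserted, Score now waits for max(Principal, Wardrobe, Pickups, Z).
New critical path: Wardrobe→Principal→Z→Score = 6+9+4+8 = 27 ⇒ 27 days.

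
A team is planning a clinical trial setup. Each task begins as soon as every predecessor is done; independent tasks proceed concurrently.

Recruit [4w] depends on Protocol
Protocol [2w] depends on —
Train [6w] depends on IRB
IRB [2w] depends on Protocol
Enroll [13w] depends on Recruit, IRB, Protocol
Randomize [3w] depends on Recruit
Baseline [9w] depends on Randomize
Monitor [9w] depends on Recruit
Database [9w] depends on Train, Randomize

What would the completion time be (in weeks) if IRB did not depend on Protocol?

19

With the dependency in place, Protocol→IRB→Train→Database = 2+2+6+9 = 19 sets the finish at 19 weeks.
Without Protocol→IRB, IRB's earliest start moves from 2 to 0.
New critical path: Protocol→Recruit→Enroll = 2+4+13 = 19 ⇒ 19 weeks.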